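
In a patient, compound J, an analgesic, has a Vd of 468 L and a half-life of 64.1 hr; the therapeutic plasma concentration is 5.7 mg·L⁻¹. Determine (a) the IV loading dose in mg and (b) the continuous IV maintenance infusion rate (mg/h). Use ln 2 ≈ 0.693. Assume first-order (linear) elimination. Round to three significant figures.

(a) 2670 mg; (b) 28.8 mg/h

LD = Vd × C = 468.0 × 5.7 = 2668 mg
CL = 0.693 × Vd / t½ = 0.693 × 468.0 / 64.1 = 5.060 L/h
Infusion rate = CL × Css = 5.060 × 5.7 = 28.84 mg/h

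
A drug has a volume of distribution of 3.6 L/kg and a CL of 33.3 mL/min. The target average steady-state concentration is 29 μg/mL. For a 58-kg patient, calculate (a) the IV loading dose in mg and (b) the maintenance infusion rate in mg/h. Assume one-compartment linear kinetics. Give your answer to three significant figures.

(a) 6060 mg; (b) 57.9 mg/h

Vd = 3.6 L/kg × 58 kg = 208.8 L
Loading: fill Vd to C_target → 208.8 L × 29 mg/L = 6055 mg
Convert clearance: 33.3 mL/min × 60 min/h ÷ 1000 mL/L = 1.998 L/h
Infusion rate = 1.998 L/h × 29 mg/L = 57.94 mg/h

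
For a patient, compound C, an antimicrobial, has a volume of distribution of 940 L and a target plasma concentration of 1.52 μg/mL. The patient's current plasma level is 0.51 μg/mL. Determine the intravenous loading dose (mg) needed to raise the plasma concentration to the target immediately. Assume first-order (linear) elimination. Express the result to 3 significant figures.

949 mg

Concentration deficit ΔC = 1.52 − 0.51 = 1.010 mg/L
LD = Vd × ΔC = 940.0 × 1.010 = 949.4 mg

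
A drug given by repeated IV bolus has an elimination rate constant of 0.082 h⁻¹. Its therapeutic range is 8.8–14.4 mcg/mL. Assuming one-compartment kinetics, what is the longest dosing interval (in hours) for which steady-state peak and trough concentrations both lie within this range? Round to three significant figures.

Between IV bolus doses, concentration decays as C = C₀·e^(−kτ), so C_peak/C_trough = e^(kτ).
τ_max = ln(C_peak/C_trough) / k = ln(14.4/8.8) / 0.08200 = 0.4925 / 0.08200 = 6.006 h

6.01 h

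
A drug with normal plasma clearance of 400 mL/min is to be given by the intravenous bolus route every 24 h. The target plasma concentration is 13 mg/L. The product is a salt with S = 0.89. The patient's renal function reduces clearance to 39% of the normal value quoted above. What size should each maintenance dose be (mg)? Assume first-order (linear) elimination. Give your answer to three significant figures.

3280 mg

Convert clearance: 400 mL/min × 60 min/h ÷ 1000 mL/L = 24.00 L/h
Patient clearance = 0.39 × 24.00 = 9.360 L/h
D = CL × Css × τ / S = 9.360 × 13 × 24 / 0.89 = 3281 mg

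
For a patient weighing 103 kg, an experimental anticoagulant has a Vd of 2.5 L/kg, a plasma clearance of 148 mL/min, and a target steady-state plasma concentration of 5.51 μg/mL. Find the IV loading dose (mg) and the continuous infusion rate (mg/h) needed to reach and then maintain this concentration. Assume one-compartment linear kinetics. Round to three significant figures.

(a) 1420 mg; (b) 48.9 mg/h

Vd = 2.5 L/kg × 103 kg = 257.5 L
Loading dose = Vd × C = 257.5 × 5.51 = 1419 mg
Convert clearance: 148 mL/min × 60 min/h ÷ 1000 mL/L = 8.880 L/h
Maintenance: replace elimination → rate = CL × Css = 8.880 × 5.51 = 48.93 mg/h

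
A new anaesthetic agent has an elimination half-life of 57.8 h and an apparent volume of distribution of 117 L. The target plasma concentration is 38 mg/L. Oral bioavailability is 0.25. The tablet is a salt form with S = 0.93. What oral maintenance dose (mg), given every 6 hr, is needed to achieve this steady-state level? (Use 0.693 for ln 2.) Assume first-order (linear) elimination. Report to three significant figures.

1380 mg

CL = ln 2 · Vd / t½ = 0.693 × 117.0 / 57.8 = 1.403 L/h
D = CL × Css × τ / F / S = 1.403 × 38 × 6 / 0.25 / 0.93 = 1376 mg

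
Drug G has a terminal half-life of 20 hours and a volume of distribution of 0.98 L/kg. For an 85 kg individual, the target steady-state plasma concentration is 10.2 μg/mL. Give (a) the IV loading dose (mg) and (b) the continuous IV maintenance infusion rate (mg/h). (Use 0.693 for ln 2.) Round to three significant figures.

(a) 850 mg; (b) 29.4 mg/h

Total Vd = 0.98 × 85 = 83.30 L
LD = Vd × C = 83.30 × 10.2 = 849.7 mg
CL = 0.693 × Vd / t½ = 0.693 × 83.30 / 20 = 2.886 L/h
Infusion rate = CL × Css = 2.886 × 10.2 = 29.44 mg/h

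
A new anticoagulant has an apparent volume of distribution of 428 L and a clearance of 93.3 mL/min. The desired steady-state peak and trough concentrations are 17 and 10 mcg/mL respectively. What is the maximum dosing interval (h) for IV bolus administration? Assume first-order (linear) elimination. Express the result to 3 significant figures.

40.6 h

CL = 93.3 mL/min × 60/1000 = 5.598 L/h
k = CL / Vd = 5.598 / 428.0 = 0.01308 h⁻¹
Between IV bolus doses, concentration decays as C = C₀·e^(−kτ), so C_peak/C_trough = e^(kτ).
τ_max = ln(C_peak/C_trough) / k = ln(17/10) / 0.01308 = 0.5306 / 0.01308 = 40.57 h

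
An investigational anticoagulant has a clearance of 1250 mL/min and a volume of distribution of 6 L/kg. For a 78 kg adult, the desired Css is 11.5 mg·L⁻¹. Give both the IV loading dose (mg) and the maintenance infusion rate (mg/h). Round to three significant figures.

Vd(total) = 78 kg × 6 L/kg = 468.0 L
LD = Vd · C_target = 468.0 × 11.5 = 5382 mg
CL = 1250 mL/min × 60/1000 = 75.00 L/h
Maintenance infusion rate = CL × Css = 75.00 × 11.5 = 862.5 mg/h

(a) 5380 mg; (b) 863 mg/h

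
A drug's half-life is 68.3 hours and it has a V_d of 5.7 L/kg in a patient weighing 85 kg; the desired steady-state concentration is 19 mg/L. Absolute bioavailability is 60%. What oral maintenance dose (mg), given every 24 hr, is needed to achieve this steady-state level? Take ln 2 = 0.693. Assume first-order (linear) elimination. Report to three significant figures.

Total Vd = 5.7 × 85 = 484.5 L
k = 0.693/68.3 = 0.01015 h⁻¹, so CL = k·Vd = 0.01015 × 484.5 = 4.918 L/h
D = CL × Css × τ / F = 4.918 × 19 × 24 / 0.6 = 3738 mg

3740 mg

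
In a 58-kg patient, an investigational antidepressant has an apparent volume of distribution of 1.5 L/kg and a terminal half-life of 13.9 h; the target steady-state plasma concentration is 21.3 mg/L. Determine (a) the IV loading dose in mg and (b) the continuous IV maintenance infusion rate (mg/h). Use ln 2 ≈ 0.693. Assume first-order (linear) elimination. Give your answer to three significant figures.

Vd(total) = 58 kg × 1.5 L/kg = 87.00 L
LD = Vd × C = 87.00 × 21.3 = 1853 mg
CL = 0.693 × Vd / t½ = 0.693 × 87.00 / 13.9 = 4.337 L/h
Infusion rate = CL × Css = 4.337 × 21.3 = 92.38 mg/h

(a) 1850 mg; (b) 92.4 mg/h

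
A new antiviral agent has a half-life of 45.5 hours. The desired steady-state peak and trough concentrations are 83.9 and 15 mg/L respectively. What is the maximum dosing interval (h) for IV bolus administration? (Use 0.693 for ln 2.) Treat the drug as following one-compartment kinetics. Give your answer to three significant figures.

113 h

k = 0.693 / t½ = 0.693 / 45.5 = 0.01523 h⁻¹
Between IV bolus doses, concentration decays as C = C₀·e^(−kτ), so C_peak/C_trough = e^(kτ).
τ_max = ln(C_peak/C_trough) / k = ln(83.9/15) / 0.01523 = 1.722 / 0.01523 = 113.1 h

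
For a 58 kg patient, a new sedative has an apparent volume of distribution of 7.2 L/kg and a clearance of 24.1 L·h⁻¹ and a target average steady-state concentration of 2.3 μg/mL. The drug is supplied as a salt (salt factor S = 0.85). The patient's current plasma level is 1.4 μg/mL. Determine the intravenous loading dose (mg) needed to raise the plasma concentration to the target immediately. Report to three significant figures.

Vd(total) = 58 kg × 7.2 L/kg = 417.6 L
Concentration deficit ΔC = 2.3 − 1.4 = 0.9000 mg/L
LD = Vd × ΔC / S = 417.6 × 0.9000 / 0.85 = 442.2 mg

442 mg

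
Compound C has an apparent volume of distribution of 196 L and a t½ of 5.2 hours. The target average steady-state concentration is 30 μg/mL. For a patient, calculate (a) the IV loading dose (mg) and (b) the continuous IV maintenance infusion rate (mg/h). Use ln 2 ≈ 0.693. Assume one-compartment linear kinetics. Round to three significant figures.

LD = Vd × C = 196.0 × 30 = 5880 mg
CL = 0.693 × Vd / t½ = 0.693 × 196.0 / 5.2 = 26.12 L/h
Infusion rate = CL × Css = 26.12 × 30 = 783.6 mg/h

(a) 5880 mg; (b) 784 mg/h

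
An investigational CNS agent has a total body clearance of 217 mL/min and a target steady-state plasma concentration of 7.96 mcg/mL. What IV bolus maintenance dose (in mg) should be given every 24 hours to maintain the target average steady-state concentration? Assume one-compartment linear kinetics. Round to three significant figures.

2490 mg

CL = 217 mL/min = 217 × 0.06 = 13.02 L/h
D = CL × Css × τ = 13.02 × 7.96 × 24 = 2487 mg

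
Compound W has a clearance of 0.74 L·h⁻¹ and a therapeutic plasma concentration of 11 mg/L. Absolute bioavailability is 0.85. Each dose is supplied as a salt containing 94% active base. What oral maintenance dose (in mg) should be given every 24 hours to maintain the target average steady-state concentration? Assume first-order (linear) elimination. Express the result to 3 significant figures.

245 mg

At steady state, dose per interval replaces the amount cleared in that interval: F·S·D/τ = CL·Css.
D = CL × Css × τ / F / S = 0.7400 × 11 × 24 / 0.85 / 0.94 = 244.5 mg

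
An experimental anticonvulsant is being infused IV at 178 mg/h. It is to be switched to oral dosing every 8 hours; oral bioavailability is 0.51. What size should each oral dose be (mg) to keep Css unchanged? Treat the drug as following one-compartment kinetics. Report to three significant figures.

To maintain the same Css, the systemic dosing rate must be unchanged: F·D/τ = infusion rate.
D = rate × τ / F = 178 × 8 / 0.51 = 2792 mg

2790 mg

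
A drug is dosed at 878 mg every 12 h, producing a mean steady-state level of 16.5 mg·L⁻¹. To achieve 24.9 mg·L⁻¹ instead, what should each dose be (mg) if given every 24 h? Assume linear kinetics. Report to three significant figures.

2650 mg

For first-order elimination, Css ∝ F·D/(CL·τ); F and CL are unchanged, so Css ∝ D/τ.
D₂ = D₁ × (Css,target / Css,current) × (τ₂/τ₁) = 878 × (24.9/16.5) × (24/12) = 2650 mg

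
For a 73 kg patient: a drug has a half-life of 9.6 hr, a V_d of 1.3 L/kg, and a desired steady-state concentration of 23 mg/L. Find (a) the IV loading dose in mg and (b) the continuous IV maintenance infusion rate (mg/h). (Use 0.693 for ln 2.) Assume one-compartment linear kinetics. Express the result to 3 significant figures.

Vd = 1.3 L/kg × 73 kg = 94.90 L
LD = Vd × C = 94.90 × 23 = 2183 mg
CL = 0.693 × Vd / t½ = 0.693 × 94.90 / 9.6 = 6.851 L/h
Infusion rate = CL × Css = 6.851 × 23 = 157.6 mg/h

(a) 2180 mg; (b) 158 mg/h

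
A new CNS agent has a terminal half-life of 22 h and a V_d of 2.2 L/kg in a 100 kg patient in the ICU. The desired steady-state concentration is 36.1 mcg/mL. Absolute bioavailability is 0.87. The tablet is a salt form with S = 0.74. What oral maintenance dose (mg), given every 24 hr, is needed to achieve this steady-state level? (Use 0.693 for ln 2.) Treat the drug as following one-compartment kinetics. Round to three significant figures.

9330 mg

Total Vd = 2.2 × 100 = 220.0 L
CL = ln 2 · Vd / t½ = 0.693 × 220.0 / 22 = 6.930 L/h
D = CL × Css × τ / F / S = 6.930 × 36.1 × 24 / 0.87 / 0.74 = 9326 mg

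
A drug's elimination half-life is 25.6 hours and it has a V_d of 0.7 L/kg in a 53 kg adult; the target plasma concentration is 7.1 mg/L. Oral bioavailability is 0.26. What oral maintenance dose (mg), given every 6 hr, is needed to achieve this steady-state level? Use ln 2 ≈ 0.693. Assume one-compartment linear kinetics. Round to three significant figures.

Total Vd = 0.7 × 53 = 37.10 L
CL = 0.693 × Vd / t½ = 0.693 × 37.10 / 25.6 = 1.004 L/h
D = CL × Css × τ / F = 1.004 × 7.1 × 6 / 0.26 = 164.5 mg

165 mg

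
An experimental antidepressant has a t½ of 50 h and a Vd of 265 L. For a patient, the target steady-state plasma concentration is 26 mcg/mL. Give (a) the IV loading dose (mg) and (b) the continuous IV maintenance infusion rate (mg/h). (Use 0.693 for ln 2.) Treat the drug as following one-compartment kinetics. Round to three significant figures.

(a) 6890 mg; (b) 95.5 mg/h

LD = Vd × C = 265.0 × 26 = 6890 mg
CL = 0.693 × Vd / t½ = 0.693 × 265.0 / 50 = 3.673 L/h
Infusion rate = CL × Css = 3.673 × 26 = 95.50 mg/h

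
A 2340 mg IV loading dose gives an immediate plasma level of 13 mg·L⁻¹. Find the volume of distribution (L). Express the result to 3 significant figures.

180 L

Immediately after an IV bolus, C₀ = Dose / Vd, so Vd = Dose / C₀.
Vd = 2340 / 13 = 180.0 L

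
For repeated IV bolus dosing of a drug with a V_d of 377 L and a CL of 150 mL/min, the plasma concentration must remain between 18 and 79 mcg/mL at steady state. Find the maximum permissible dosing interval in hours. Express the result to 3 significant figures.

62.0 h

Convert clearance: 150 mL/min × 60 min/h ÷ 1000 mL/L = 9.000 L/h
k = CL / Vd = 9.000 / 377.0 = 0.02387 h⁻¹
Between IV bolus doses, concentration decays as C = C₀·e^(−kτ), so C_peak/C_trough = e^(kτ).
τ_max = ln(C_peak/C_trough) / k = ln(79/18) / 0.02387 = 1.479 / 0.02387 = 61.96 h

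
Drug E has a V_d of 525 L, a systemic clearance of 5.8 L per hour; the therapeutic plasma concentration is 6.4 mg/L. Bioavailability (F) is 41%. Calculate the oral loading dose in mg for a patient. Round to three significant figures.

8200 mg

LD is governed by Vd — clearance does not enter the loading-dose calculation.
LD = Vd × C / F = 525.0 × 6.400 / 0.41 = 8195 mg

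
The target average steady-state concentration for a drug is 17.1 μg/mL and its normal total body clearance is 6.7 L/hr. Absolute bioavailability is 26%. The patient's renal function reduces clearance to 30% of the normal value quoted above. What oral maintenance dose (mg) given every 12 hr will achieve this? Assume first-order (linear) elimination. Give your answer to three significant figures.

Patient clearance = 0.3 × 6.700 = 2.010 L/h
D = CL × Css × τ / F = 2.010 × 17.1 × 12 / 0.26 = 1586 mg

1590 mg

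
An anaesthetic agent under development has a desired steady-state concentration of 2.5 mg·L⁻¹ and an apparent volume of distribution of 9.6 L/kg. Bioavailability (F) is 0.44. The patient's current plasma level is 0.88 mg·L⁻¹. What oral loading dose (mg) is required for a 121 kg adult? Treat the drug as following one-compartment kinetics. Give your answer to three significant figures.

4280 mg

Vd(total) = 121 kg × 9.6 L/kg = 1162 L
The loading dose fills Vd to the target concentration.
Concentration deficit ΔC = 2.5 − 0.88 = 1.620 mg/L
LD = Vd × ΔC / F = 1162 × 1.620 / 0.44 = 4278 mg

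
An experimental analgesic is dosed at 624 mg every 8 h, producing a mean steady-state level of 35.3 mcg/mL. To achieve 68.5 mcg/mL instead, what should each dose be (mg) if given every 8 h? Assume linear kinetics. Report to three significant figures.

1210 mg

With linear kinetics, Css is proportional to dose rate (D/τ) at fixed clearance.
D₂ = D₁ × (Css,target / Css,current) = 624 × 68.5/35.3 = 1211 mg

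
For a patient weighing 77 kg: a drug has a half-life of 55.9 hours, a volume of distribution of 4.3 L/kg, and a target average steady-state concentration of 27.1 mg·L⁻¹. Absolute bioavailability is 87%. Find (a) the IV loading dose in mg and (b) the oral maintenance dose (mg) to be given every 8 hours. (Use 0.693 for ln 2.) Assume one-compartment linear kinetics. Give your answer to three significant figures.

Total Vd = 4.3 × 77 = 331.1 L
LD = Vd × C = 331.1 × 27.1 = 8973 mg
CL = 0.693 × Vd / t½ = 0.693 × 331.1 / 55.9 = 4.105 L/h
D = CL × Css × τ / F = 4.105 × 27.1 × 8 / 0.87 = 1023 mg

(a) 8970 mg; (b) 1020 mg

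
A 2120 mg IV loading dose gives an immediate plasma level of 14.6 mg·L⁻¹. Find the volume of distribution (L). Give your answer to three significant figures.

145 L

Immediately after an IV bolus, C₀ = Dose / Vd, so Vd = Dose / C₀.
Vd = 2120 / 14.6 = 145.2 L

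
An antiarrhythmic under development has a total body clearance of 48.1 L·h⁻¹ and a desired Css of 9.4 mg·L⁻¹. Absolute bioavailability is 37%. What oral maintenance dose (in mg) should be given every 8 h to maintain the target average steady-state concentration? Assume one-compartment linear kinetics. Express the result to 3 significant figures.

9780 mg

D = CL × Css × τ / F = 48.10 × 9.4 × 8 / 0.37 = 9776 mg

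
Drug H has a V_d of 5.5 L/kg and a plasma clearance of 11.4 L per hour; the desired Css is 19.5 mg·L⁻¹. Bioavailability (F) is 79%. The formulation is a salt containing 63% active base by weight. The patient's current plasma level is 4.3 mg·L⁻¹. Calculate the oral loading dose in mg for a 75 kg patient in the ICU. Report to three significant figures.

Vd = 5.5 L/kg × 75 kg = 412.5 L
Concentration deficit ΔC = 19.5 − 4.3 = 15.20 mg/L
LD = Vd × ΔC / F / S = 412.5 × 15.20 / 0.79 / 0.63 = 12600 mg

12600 mg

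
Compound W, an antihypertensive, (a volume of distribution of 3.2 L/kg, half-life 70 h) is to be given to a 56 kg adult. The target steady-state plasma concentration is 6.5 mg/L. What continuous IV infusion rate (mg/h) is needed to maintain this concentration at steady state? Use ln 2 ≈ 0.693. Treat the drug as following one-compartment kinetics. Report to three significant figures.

Vd(total) = 56 kg × 3.2 L/kg = 179.2 L
CL = 0.693 × Vd / t½ = 0.693 × 179.2 / 70 = 1.774 L/h
Infusion rate = CL × Css = 1.774 × 6.5 = 11.53 mg/h

11.5 mg/h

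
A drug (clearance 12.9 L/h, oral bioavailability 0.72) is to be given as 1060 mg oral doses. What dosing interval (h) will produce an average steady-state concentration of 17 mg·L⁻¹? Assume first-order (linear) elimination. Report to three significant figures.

3.48 h

F·D/τ = CL·Css → τ = F·D / (CL·Css).
τ = 0.72 × 1060 / (12.9 × 17) = 3.480 h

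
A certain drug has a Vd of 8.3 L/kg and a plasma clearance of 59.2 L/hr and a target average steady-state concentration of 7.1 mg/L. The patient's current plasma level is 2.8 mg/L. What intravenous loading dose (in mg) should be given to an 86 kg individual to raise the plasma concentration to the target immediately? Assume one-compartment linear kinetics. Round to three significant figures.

Total Vd = 8.3 × 86 = 713.8 L
The loading dose fills Vd to the target concentration.
Concentration deficit ΔC = 7.1 − 2.8 = 4.300 mg/L
LD = Vd × ΔC = 713.8 × 4.300 = 3069 mg

3070 mg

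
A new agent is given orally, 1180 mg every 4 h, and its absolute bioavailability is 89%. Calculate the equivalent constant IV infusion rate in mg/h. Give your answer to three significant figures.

Equivalent systemic input: infusion rate = F·D/τ.
Rate = 0.89 × 1180 / 4 = 262.6 mg/h

263 mg/h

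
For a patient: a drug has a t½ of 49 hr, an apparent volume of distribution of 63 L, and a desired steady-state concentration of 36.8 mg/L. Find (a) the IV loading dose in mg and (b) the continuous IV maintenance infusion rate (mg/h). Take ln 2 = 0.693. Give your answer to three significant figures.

LD = Vd × C = 63.00 × 36.8 = 2318 mg
CL = 0.693 × Vd / t½ = 0.693 × 63.00 / 49 = 0.8910 L/h
Infusion rate = CL × Css = 0.8910 × 36.8 = 32.79 mg/h

(a) 2320 mg; (b) 32.8 mg/h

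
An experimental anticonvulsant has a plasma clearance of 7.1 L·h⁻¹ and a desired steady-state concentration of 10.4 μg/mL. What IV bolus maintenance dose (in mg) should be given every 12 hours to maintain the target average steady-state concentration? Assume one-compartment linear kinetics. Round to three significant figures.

D = CL × Css × τ = 7.100 × 10.4 × 12 = 886.1 mg

886 mg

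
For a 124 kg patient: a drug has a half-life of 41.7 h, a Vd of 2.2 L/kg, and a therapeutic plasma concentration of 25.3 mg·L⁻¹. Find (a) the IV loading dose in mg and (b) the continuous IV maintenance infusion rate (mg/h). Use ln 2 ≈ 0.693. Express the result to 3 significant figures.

(a) 6900 mg; (b) 115 mg/h

Total Vd = 2.2 × 124 = 272.8 L
LD = Vd × C = 272.8 × 25.3 = 6902 mg
CL = 0.693 × Vd / t½ = 0.693 × 272.8 / 41.7 = 4.534 L/h
Infusion rate = CL × Css = 4.534 × 25.3 = 114.7 mg/h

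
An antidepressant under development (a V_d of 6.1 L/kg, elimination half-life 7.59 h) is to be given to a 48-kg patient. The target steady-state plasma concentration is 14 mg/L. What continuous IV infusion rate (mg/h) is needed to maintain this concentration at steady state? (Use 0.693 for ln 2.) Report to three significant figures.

374 mg/h

Total Vd = 6.1 × 48 = 292.8 L
k = 0.693/7.59 = 0.09130 h⁻¹, so CL = k·Vd = 0.09130 × 292.8 = 26.73 L/h
Infusion rate = CL × Css = 26.73 × 14 = 374.2 mg/h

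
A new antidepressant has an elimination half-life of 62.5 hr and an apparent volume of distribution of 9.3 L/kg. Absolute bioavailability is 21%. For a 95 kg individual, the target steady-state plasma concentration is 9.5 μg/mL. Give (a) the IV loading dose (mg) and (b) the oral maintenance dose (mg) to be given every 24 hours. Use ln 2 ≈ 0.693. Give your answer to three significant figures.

(a) 8390 mg; (b) 10600 mg

Total Vd = 9.3 × 95 = 883.5 L
LD = Vd × C = 883.5 × 9.5 = 8393 mg
CL = 0.693 × Vd / t½ = 0.693 × 883.5 / 62.5 = 9.796 L/h
D = CL × Css × τ / F = 9.796 × 9.5 × 24 / 0.21 = 10640 mg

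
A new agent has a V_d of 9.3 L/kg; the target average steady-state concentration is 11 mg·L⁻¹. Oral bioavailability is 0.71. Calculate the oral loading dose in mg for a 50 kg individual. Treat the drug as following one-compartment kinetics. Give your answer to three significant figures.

Total Vd = 9.3 × 50 = 465.0 L
The loading dose fills Vd to the target concentration.
LD = Vd × C / F = 465.0 × 11.00 / 0.71 = 7204 mg

7200 mg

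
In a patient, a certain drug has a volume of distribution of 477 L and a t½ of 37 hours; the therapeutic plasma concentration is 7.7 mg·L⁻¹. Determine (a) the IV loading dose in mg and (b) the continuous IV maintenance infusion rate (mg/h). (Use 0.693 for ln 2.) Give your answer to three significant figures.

LD = Vd × C = 477.0 × 7.7 = 3673 mg
CL = 0.693 × Vd / t½ = 0.693 × 477.0 / 37 = 8.934 L/h
Infusion rate = CL × Css = 8.934 × 7.7 = 68.79 mg/h

(a) 3670 mg; (b) 68.8 mg/h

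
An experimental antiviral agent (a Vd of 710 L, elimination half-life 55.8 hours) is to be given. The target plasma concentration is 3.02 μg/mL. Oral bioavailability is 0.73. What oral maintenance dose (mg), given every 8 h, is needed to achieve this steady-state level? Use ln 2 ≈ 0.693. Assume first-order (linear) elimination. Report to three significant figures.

CL = ln 2 · Vd / t½ = 0.693 × 710.0 / 55.8 = 8.818 L/h
D = CL × Css × τ / F = 8.818 × 3.02 × 8 / 0.73 = 291.8 mg

292 mg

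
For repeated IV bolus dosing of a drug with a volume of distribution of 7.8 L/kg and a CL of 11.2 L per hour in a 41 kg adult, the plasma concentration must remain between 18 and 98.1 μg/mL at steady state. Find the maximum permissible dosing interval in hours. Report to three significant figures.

Vd = 7.8 L/kg × 41 kg = 319.8 L
k = CL / Vd = 11.20 / 319.8 = 0.03502 h⁻¹
Between IV bolus doses, concentration decays as C = C₀·e^(−kτ), so C_peak/C_trough = e^(kτ).
τ_max = ln(C_peak/C_trough) / k = ln(98.1/18) / 0.03502 = 1.696 / 0.03502 = 48.43 h

48.4 h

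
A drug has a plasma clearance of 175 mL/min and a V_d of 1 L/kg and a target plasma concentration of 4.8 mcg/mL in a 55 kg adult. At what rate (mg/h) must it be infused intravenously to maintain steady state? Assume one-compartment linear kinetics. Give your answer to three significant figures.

50.4 mg/h

CL = 175 mL/min = 175 × 0.06 = 10.50 L/h
Maintenance depends on clearance, not Vd — rate in must match rate out.
Rate = CL × Css = 10.50 × 4.8 = 50.40 mg/h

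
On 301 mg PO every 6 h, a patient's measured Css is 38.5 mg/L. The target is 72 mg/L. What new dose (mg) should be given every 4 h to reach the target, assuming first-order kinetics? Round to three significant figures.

375 mg

For first-order elimination, Css ∝ F·D/(CL·τ); F and CL are unchanged, so Css ∝ D/τ.
D₂ = D₁ × (Css,target / Css,current) × (τ₂/τ₁) = 301 × (72/38.5) × (4/6) = 375.3 mg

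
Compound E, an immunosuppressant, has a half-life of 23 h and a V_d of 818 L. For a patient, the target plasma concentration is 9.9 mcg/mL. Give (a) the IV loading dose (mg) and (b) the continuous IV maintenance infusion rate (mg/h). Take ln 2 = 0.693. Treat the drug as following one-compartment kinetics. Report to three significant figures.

LD = Vd × C = 818.0 × 9.9 = 8098 mg
CL = 0.693 × Vd / t½ = 0.693 × 818.0 / 23 = 24.65 L/h
Infusion rate = CL × Css = 24.65 × 9.9 = 244.0 mg/h

(a) 8100 mg; (b) 244 mg/h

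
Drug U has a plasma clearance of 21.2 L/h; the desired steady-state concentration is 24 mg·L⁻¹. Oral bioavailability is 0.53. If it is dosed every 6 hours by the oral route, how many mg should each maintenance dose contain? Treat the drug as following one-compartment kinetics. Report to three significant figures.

D = CL × Css × τ / F = 21.20 × 24 × 6 / 0.53 = 5760 mg

5760 mg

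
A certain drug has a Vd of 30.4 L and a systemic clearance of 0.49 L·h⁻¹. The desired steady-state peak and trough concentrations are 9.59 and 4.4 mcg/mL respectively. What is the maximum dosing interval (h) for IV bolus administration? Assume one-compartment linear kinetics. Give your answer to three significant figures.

48.3 h

k = CL / Vd = 0.4900 / 30.40 = 0.01612 h⁻¹
Between IV bolus doses, concentration decays as C = C₀·e^(−kτ), so C_peak/C_trough = e^(kτ).
τ_max = ln(C_peak/C_trough) / k = ln(9.59/4.4) / 0.01612 = 0.7791 / 0.01612 = 48.33 h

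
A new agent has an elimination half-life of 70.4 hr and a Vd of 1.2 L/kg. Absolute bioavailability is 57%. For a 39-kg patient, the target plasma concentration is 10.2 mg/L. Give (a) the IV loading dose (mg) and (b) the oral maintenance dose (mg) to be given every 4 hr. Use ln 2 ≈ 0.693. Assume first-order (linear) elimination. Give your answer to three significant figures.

Total Vd = 1.2 × 39 = 46.80 L
LD = Vd × C = 46.80 × 10.2 = 477.4 mg
CL = 0.693 × Vd / t½ = 0.693 × 46.80 / 70.4 = 0.4607 L/h
D = CL × Css × τ / F = 0.4607 × 10.2 × 4 / 0.57 = 32.98 mg

(a) 477 mg; (b) 33.0 mg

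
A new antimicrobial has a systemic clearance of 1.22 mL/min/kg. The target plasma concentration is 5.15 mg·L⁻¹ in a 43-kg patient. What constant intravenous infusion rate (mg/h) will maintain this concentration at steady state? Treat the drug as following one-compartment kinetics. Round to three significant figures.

CL = 1.22 mL/min/kg × 43 kg = 52.46 mL/min = 52.46 × 60/1000 = 3.148 L/h
Infusion rate = CL · Css = 3.148 L/h × 5.15 mg/L = 16.21 mg/h

16.2 mg/h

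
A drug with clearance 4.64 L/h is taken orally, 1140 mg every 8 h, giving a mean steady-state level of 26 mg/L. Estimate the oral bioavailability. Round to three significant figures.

F·D/τ = CL·Css at steady state → F = CL·Css·τ / D.
F = 4.64 × 26 × 8 / 1140 = 0.847

0.847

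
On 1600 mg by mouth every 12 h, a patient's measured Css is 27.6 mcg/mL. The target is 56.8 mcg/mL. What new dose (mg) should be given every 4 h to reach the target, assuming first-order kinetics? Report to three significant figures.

1100 mg

With linear kinetics, Css is proportional to dose rate (D/τ) at fixed clearance.
D₂ = D₁ × (Css,target / Css,current) × (τ₂/τ₁) = 1600 × (56.8/27.6) × (4/12) = 1098 mg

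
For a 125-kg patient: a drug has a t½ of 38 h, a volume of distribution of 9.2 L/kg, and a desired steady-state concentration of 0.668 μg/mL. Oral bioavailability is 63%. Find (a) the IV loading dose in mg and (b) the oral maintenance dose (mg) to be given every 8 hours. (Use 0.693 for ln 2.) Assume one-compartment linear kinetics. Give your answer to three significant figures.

(a) 768 mg; (b) 178 mg

Total Vd = 9.2 × 125 = 1150 L
LD = Vd × C = 1150 × 0.668 = 768.2 mg
CL = 0.693 × Vd / t½ = 0.693 × 1150 / 38 = 20.97 L/h
D = CL × Css × τ / F = 20.97 × 0.668 × 8 / 0.63 = 177.9 mg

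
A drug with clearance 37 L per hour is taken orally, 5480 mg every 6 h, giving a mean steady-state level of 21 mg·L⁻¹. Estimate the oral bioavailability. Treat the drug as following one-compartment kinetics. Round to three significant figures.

F·D/τ = CL·Css at steady state → F = CL·Css·τ / D.
F = 37 × 21 × 6 / 5480 = 0.851

0.851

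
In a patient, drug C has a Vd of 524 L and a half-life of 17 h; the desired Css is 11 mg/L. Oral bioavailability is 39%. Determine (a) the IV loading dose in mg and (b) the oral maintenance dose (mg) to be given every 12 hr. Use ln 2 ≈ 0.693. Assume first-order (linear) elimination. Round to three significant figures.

LD = Vd × C = 524.0 × 11 = 5764 mg
CL = 0.693 × Vd / t½ = 0.693 × 524.0 / 17 = 21.36 L/h
D = CL × Css × τ / F = 21.36 × 11 × 12 / 0.39 = 7230 mg

(a) 5760 mg; (b) 7230 mg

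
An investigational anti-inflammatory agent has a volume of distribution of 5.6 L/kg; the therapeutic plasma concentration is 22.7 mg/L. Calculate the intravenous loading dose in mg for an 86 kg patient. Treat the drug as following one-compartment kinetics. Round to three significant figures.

10900 mg

Vd = 5.6 L/kg × 86 kg = 481.6 L
LD = Vd × C = 481.6 × 22.70 = 10930 mg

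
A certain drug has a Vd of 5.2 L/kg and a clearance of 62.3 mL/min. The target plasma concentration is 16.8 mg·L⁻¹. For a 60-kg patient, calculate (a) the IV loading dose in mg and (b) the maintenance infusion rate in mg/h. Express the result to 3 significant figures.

(a) 5240 mg; (b) 62.8 mg/h

Vd(total) = 60 kg × 5.2 L/kg = 312.0 L
Loading dose = Vd × C = 312.0 × 16.8 = 5242 mg
Convert clearance: 62.3 mL/min × 60 min/h ÷ 1000 mL/L = 3.738 L/h
Infusion rate = 3.738 L/h × 16.8 mg/L = 62.80 mg/h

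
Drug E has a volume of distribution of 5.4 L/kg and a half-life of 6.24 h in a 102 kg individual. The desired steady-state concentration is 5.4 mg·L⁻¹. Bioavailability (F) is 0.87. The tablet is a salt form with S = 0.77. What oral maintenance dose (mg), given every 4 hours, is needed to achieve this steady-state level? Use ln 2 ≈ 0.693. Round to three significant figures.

Vd(total) = 102 kg × 5.4 L/kg = 550.8 L
CL = 0.693 × Vd / t½ = 0.693 × 550.8 / 6.24 = 61.17 L/h
D = CL × Css × τ / F / S = 61.17 × 5.4 × 4 / 0.87 / 0.77 = 1972 mg

1970 mg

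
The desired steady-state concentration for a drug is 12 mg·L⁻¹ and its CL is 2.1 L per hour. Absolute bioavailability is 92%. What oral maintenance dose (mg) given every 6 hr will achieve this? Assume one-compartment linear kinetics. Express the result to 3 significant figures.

At steady state, dose per interval replaces the amount cleared in that interval: F·D/τ = CL·Css.
D = CL × Css × τ / F = 2.100 × 12 × 6 / 0.92 = 164.3 mg

164 mg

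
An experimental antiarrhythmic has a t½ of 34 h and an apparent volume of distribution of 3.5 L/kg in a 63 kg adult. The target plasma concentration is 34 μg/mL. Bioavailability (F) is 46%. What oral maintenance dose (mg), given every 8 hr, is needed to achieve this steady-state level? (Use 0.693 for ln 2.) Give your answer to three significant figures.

2660 mg

Vd = 3.5 L/kg × 63 kg = 220.5 L
k = 0.693/34 = 0.02038 h⁻¹, so CL = k·Vd = 0.02038 × 220.5 = 4.494 L/h
D = CL × Css × τ / F = 4.494 × 34 × 8 / 0.46 = 2657 mg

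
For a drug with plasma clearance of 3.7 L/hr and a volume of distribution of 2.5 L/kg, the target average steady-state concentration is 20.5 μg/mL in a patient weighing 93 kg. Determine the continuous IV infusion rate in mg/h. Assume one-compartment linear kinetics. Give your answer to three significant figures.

Vd does not affect the maintenance rate; only clearance governs steady-state input.
Rate = CL × Css = 3.700 × 20.5 = 75.85 mg/h

75.9 mg/h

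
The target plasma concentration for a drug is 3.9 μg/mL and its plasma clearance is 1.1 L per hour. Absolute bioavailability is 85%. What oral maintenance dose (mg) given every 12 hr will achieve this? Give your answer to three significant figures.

60.6 mg

D = CL × Css × τ / F = 1.100 × 3.9 × 12 / 0.85 = 60.56 mg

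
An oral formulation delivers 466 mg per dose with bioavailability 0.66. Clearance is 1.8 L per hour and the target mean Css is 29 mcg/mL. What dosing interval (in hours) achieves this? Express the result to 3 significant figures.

5.89 h

F·D/τ = CL·Css → τ = F·D / (CL·Css).
τ = 0.66 × 466 / (1.8 × 29) = 5.892 h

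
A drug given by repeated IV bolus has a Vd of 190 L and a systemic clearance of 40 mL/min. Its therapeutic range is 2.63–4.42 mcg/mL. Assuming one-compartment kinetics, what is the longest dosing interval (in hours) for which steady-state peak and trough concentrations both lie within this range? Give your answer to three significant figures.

Convert clearance: 40 mL/min × 60 min/h ÷ 1000 mL/L = 2.400 L/h
k = CL / Vd = 2.400 / 190.0 = 0.01263 h⁻¹
Between IV bolus doses, concentration decays as C = C₀·e^(−kτ), so C_peak/C_trough = e^(kτ).
τ_max = ln(C_peak/C_trough) / k = ln(4.42/2.63) / 0.01263 = 0.5192 / 0.01263 = 41.11 h

41.1 h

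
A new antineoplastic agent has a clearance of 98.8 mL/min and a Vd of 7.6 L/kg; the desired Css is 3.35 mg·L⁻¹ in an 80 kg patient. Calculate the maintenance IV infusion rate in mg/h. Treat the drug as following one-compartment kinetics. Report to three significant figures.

19.9 mg/h

Convert clearance: 98.8 mL/min × 60 min/h ÷ 1000 mL/L = 5.928 L/h
R₀ = 5.928 × 3.35 = 19.86 mg/h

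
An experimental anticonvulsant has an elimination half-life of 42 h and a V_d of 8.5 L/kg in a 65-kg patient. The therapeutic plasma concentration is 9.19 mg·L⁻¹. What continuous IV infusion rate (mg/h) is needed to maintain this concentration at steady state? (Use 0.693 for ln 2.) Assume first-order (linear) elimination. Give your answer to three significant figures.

Vd = 8.5 L/kg × 65 kg = 552.5 L
CL = 0.693 × Vd / t½ = 0.693 × 552.5 / 42 = 9.116 L/h
Infusion rate = CL × Css = 9.116 × 9.19 = 83.78 mg/h

83.8 mg/h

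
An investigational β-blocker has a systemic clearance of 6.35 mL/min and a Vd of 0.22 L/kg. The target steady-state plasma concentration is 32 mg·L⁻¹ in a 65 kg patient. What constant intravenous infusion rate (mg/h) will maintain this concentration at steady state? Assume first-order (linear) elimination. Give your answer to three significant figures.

CL = 6.35 mL/min × 60/1000 = 0.3810 L/h
Vd does not affect the maintenance rate; only clearance governs steady-state input.
R₀ = 0.3810 × 32 = 12.19 mg/h

12.2 mg/h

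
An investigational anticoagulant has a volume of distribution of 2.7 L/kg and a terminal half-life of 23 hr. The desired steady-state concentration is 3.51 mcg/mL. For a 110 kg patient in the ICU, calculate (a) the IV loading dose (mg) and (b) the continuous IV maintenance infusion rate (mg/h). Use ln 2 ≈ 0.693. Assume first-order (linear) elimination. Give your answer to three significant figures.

Total Vd = 2.7 × 110 = 297.0 L
LD = Vd × C = 297.0 × 3.51 = 1042 mg
CL = 0.693 × Vd / t½ = 0.693 × 297.0 / 23 = 8.949 L/h
Infusion rate = CL × Css = 8.949 × 3.51 = 31.41 mg/h

(a) 1040 mg; (b) 31.4 mg/h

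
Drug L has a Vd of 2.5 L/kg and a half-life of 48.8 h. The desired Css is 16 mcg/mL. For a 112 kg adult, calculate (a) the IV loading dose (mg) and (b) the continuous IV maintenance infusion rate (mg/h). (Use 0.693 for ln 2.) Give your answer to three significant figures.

Total Vd = 2.5 × 112 = 280.0 L
LD = Vd × C = 280.0 × 16 = 4480 mg
CL = 0.693 × Vd / t½ = 0.693 × 280.0 / 48.8 = 3.976 L/h
Infusion rate = CL × Css = 3.976 × 16 = 63.62 mg/h

(a) 4480 mg; (b) 63.6 mg/h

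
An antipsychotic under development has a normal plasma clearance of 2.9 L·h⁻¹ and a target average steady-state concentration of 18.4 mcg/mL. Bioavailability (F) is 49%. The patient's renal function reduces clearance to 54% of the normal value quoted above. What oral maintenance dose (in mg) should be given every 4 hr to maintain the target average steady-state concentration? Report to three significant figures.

Patient clearance = 0.54 × 2.900 = 1.566 L/h
D = CL × Css × τ / F = 1.566 × 18.4 × 4 / 0.49 = 235.2 mg

235 mg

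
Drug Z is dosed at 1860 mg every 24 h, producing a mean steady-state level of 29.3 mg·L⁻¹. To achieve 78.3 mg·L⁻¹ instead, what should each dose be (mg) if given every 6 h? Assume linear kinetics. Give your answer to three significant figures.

1240 mg

For first-order elimination, Css ∝ F·D/(CL·τ); F and CL are unchanged, so Css ∝ D/τ.
D₂ = D₁ × (Css,target / Css,current) × (τ₂/τ₁) = 1860 × (78.3/29.3) × (6/24) = 1243 mg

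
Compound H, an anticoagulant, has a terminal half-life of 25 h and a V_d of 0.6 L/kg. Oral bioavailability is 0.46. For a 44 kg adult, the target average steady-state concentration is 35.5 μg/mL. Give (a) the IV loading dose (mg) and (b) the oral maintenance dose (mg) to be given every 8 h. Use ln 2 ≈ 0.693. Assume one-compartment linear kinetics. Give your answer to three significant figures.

(a) 937 mg; (b) 452 mg

Total Vd = 0.6 × 44 = 26.40 L
LD = Vd × C = 26.40 × 35.5 = 937.2 mg
CL = 0.693 × Vd / t½ = 0.693 × 26.40 / 25 = 0.7318 L/h
D = CL × Css × τ / F = 0.7318 × 35.5 × 8 / 0.46 = 451.8 mg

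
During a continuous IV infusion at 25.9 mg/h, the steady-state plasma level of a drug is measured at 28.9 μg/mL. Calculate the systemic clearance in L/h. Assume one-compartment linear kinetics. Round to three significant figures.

0.896 L/h

At steady state, infusion rate = CL × Css, so CL = rate / Css.
CL = 25.9 / 28.9 = 0.8962 L/h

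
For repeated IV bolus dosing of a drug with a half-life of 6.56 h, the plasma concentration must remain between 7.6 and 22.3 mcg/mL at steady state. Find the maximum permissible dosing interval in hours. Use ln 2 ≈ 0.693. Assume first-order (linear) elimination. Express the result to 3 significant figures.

k = 0.693 / t½ = 0.693 / 6.56 = 0.1056 h⁻¹
Between IV bolus doses, concentration decays as C = C₀·e^(−kτ), so C_peak/C_trough = e^(kτ).
τ_max = ln(C_peak/C_trough) / k = ln(22.3/7.6) / 0.1056 = 1.076 / 0.1056 = 10.19 h

10.2 h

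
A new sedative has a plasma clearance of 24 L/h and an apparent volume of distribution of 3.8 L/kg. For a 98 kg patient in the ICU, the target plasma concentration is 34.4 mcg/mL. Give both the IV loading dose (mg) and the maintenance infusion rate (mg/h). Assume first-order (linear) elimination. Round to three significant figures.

(a) 12800 mg; (b) 826 mg/h

Vd = 3.8 L/kg × 98 kg = 372.4 L
Loading dose = Vd × C = 372.4 × 34.4 = 12810 mg
Maintenance: replace elimination → rate = CL × Css = 24.00 × 34.4 = 825.6 mg/h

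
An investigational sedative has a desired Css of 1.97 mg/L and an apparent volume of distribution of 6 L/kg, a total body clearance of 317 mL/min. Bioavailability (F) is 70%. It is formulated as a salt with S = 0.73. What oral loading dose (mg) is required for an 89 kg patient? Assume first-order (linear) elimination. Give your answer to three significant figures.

2060 mg

Vd = 6 L/kg × 89 kg = 534.0 L
The loading dose fills Vd to the target concentration; clearance is irrelevant here.
LD = Vd × C / F / S = 534.0 × 1.970 / 0.7 / 0.73 = 2059 mg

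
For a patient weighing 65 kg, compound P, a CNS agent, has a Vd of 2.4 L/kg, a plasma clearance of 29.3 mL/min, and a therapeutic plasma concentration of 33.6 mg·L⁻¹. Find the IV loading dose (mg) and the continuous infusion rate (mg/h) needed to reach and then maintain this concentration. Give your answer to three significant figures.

(a) 5240 mg; (b) 59.1 mg/h

Vd = 2.4 L/kg × 65 kg = 156.0 L
LD = Vd · C_target = 156.0 × 33.6 = 5242 mg
Convert clearance: 29.3 mL/min × 60 min/h ÷ 1000 mL/L = 1.758 L/h
Infusion rate = 1.758 L/h × 33.6 mg/L = 59.07 mg/h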